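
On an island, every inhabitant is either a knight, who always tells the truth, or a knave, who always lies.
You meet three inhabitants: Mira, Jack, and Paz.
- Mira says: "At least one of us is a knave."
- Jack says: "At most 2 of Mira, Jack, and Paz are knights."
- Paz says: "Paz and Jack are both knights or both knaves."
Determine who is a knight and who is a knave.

Mira is a knight, Jack is a knight, and Paz is a knave.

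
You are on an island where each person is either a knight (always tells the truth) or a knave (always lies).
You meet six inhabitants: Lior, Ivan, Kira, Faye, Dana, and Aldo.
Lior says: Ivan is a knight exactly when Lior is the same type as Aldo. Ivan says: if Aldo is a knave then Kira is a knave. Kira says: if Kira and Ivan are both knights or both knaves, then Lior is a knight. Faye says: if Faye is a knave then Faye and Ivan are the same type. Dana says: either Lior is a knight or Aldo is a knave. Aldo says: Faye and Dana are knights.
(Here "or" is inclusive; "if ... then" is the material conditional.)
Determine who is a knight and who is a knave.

Lior is a knight, Ivan is a knight, Kira is a knight, Faye is a knight, Dana is a knight, and Aldo is a knight.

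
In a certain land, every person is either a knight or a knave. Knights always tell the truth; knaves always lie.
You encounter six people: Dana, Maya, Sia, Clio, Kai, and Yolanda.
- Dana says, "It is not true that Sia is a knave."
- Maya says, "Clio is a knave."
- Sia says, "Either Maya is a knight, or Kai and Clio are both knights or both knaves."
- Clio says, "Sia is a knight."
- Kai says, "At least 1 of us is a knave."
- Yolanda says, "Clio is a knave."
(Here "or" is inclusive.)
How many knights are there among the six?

4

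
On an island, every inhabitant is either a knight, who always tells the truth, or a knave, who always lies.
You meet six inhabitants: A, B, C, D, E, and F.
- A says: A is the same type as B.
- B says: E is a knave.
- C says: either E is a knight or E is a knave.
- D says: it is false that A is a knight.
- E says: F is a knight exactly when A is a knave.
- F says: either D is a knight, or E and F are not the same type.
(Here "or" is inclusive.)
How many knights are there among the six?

The unique consistent assignment is A=knight, B=knight, C=knight, D=knave, E=knave, F=knight.
That has 4 knights.

4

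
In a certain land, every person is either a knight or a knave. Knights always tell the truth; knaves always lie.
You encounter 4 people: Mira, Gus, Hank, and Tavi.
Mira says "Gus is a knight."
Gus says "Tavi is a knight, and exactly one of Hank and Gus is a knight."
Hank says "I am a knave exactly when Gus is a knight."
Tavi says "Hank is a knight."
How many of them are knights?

0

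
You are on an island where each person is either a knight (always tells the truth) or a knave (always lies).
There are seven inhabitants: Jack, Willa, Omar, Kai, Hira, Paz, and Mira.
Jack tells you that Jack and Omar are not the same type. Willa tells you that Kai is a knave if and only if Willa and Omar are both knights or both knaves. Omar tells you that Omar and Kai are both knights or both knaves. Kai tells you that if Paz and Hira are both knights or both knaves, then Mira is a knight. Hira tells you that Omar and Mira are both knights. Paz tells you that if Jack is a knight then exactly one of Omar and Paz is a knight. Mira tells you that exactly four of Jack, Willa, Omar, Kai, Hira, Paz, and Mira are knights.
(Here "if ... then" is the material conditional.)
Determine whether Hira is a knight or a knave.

Hira is a knave.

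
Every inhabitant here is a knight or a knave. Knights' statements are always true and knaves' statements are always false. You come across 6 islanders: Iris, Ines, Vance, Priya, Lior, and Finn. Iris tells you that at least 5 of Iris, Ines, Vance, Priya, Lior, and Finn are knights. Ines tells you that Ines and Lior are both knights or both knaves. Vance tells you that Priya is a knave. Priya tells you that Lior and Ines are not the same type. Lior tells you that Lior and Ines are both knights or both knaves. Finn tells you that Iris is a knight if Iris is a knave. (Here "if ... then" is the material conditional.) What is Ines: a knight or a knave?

Consistent assignments: {Iris=knight, Ines=knight, Vance=knight, Priya=knave, Lior=knight, Finn=knight}; {Iris=knave, Ines=knight, Vance=knight, Priya=knave, Lior=knight, Finn=knave}
In every consistent assignment, Ines is a knight.

Ines is a knight.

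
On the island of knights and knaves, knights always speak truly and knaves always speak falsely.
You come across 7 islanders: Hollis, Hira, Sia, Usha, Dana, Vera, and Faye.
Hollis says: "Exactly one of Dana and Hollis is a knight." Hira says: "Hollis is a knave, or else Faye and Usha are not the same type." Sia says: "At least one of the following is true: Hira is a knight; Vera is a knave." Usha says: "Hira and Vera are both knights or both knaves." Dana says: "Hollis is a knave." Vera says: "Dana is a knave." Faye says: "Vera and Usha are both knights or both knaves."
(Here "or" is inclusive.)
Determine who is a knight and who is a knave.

Hollis is a knight, and the claim "exactly one of Dana and Hollis is a knight" is indeed true.
Since Hira is a knave, "Hollis is a knave, or else Faye and Usha are not the same type" needs to be false, which holds.
Since Sia is a knave, "at least one of the following is true: Hira is a knight; Vera is a knave" needs to be false, which holds.
Usha is a knave; "Hira and Vera are both knights or both knaves" is false, as required.
Since Dana is a knave, "Hollis is a knave" needs to be false, which holds.
Vera is a knight; "Dana is a knave" is true, as required.
Faye is a knave, and the claim "Vera and Usha are both knights or both knaves" is indeed false.

Hollis is a knight, Hira is a knave, Sia is a knave, Usha is a knave, Dana is a knave, Vera is a knight, and Faye is a knave.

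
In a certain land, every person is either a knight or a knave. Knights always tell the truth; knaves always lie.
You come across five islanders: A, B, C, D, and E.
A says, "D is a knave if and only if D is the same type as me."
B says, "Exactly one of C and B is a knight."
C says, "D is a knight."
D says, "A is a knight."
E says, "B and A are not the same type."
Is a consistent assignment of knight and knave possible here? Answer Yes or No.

No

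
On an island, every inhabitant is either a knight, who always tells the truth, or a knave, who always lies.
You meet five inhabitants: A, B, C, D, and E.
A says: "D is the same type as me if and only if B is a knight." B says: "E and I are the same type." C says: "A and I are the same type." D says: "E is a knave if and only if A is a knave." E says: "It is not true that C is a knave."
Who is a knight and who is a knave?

Suppose A is a knave. Then A's statement "D is the same type as me if and only if B is a knight" would have to be false. Checking the 16 ways to assign the others, none is consistent with every speaker.
(For instance, with B=knight, C=knight, D=knight, E=knight, C's claim "A and I are the same type" comes out false where it would need to be true.)
So A must be a knight, making "D is the same type as me if and only if B is a knight" true. Taking A=knight, B=knight, C=knight, D=knight, E=knight, each remaining statement checks out:
  B (knight): "E and I are the same type" — true. ✓
  C (knight): "A and I are the same type" — true. ✓
  D (knight): "E is a knave if and only if A is a knave" — true. ✓
  E (knight): "it is not true that C is a knave" — true. ✓
This is the unique consistent assignment.

A is a knight, B is a knight, C is a knight, D is a knight, and E is a knight.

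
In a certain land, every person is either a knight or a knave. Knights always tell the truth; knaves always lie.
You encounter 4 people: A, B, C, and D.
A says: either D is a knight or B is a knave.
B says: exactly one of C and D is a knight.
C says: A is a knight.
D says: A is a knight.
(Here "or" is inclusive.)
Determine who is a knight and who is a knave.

A is a knight, B is a knave, C is a knight, and D is a knight.

As a knight, A's statement "either D is a knight or B is a knave" should be True; it is.
B is a knave, so "exactly one of C and D is a knight" must be False — and it is.
C is a knight; "A is a knight" is True, as required.
D is a knight; "A is a knight" is True, as required.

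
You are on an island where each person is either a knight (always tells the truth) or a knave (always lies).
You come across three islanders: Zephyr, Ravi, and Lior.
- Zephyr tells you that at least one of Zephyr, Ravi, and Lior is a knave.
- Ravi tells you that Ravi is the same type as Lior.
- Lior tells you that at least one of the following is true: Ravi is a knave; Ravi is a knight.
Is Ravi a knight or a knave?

Ravi is a knave.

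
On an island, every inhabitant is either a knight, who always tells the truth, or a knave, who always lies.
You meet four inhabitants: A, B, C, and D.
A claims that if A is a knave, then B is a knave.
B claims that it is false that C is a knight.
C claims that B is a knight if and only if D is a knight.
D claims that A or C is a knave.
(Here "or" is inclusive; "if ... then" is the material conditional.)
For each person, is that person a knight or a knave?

A is a knight, B is a knave, C is a knight, and D is a knave.

Since A is a knight, "if A is a knave, then B is a knave" needs to be true, which holds.
B is a knave, and the claim "it is false that C is a knight" is indeed false.
C is a knight, so "B is a knight if and only if D is a knight" must be true — and it is.
D is a knave; "A or C is a knave" is false, as required.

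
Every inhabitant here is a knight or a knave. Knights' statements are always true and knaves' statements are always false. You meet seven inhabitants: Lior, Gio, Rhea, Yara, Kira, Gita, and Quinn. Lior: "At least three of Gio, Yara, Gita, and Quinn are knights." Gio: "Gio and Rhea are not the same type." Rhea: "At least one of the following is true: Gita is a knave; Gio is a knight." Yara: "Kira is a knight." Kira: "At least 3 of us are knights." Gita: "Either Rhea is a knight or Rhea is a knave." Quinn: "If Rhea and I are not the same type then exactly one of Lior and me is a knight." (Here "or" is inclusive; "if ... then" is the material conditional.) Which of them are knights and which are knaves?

As a knave, Lior's statement "at least three of Gio, Yara, Gita, and Quinn are knights" should be False; it is.
As a knave, Gio's statement "Gio and Rhea are not the same type" should be False; it is.
Rhea is a knave, so "at least one of the following is true: Gita is a knave; Gio is a knight" must be False — and it is.
Yara is a knave; "Kira is a knight" is False, as required.
Kira is a knave, and the claim "at least 3 of us are knights" is indeed False.
Gita is a knight; "either Rhea is a knight or Rhea is a knave" is true, as required.
Quinn is a knight; "if Rhea and I are not the same type then exactly one of Lior and me is a knight" is true, as required.

Lior is a knave, Gio is a knave, Rhea is a knave, Yara is a knave, Kira is a knave, Gita is a knight, and Quinn is a knight.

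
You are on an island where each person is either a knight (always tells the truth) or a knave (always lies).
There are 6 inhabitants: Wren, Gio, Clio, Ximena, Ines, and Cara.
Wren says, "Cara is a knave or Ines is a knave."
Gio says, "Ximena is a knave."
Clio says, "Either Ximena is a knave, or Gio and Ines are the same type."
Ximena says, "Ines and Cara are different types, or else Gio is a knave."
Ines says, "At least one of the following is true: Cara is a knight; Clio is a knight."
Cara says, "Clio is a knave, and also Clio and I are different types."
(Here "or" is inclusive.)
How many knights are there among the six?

3

The unique consistent assignment is Wren=knave, Gio=knave, Clio=knave, Ximena=knight, Ines=knight, Cara=knight.
That has 3 knights.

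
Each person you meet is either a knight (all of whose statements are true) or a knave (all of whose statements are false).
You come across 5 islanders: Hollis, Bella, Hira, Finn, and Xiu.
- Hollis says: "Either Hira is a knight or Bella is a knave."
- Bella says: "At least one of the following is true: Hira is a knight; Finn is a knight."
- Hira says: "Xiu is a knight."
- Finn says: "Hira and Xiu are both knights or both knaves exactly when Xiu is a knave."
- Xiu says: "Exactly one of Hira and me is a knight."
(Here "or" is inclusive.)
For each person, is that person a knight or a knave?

Hollis is a knave; "either Hira is a knight or Bella is a knave" is false, as required.
Bella is a knight, so "at least one of the following is true: Hira is a knight; Finn is a knight" must be True — and it is.
Hira is a knave; "Xiu is a knight" is false, as required.
Finn is a knight; "Hira and Xiu are both knights or both knaves exactly when Xiu is a knave" is True, as required.
Since Xiu is a knave, "exactly one of Hira and me is a knight" needs to be false, which holds.

Hollis is a knave, Bella is a knight, Hira is a knave, Finn is a knight, and Xiu is a knave.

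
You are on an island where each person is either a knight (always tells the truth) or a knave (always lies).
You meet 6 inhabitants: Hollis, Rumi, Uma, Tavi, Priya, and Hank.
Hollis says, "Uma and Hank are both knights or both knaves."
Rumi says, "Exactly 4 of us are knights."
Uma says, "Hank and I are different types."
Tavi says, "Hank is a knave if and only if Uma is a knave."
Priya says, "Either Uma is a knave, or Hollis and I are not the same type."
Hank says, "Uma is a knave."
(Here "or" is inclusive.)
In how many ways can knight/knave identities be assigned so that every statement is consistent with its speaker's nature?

Consistent assignments:
  Hollis=knave, Rumi=knave, Uma=knight, Tavi=knave, Priya=knight, Hank=knave
  Hollis=knave, Rumi=knave, Uma=knight, Tavi=knave, Priya=knave, Hank=knave

2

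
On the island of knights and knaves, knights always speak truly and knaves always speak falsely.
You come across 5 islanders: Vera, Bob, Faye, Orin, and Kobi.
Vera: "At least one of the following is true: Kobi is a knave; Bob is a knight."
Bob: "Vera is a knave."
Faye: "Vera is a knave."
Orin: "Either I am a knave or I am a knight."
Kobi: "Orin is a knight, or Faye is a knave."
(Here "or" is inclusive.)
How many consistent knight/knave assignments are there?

0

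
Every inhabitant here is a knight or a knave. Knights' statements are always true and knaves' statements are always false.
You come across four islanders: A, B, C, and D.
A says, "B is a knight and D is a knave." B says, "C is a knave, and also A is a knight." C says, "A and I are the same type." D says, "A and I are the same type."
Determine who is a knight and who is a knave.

Knights: A and B. Knaves: C and D.

Since A is a knight, "B is a knight and D is a knave" needs to be True, which holds.
B is a knight, so "C is a knave, and also A is a knight" must be True — and it is.
C (knave): "A and I are the same type" — False. ✓
Since D is a knave, "A and I are the same type" needs to be False, which holds.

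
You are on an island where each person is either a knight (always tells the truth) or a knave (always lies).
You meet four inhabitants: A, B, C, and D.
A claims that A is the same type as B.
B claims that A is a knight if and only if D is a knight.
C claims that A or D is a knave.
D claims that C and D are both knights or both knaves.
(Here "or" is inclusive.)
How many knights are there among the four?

2

The unique consistent assignment is A=knave, B=knight, C=knight, D=knave.
That has 2 knights.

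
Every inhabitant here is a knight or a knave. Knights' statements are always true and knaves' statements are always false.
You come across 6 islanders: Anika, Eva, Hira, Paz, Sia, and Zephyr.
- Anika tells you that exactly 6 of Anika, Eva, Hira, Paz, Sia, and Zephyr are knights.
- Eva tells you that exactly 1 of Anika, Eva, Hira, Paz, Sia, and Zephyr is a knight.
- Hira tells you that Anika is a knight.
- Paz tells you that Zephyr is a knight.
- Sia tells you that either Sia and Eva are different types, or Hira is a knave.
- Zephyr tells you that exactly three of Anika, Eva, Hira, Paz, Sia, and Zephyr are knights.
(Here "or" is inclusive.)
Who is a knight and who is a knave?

Anika is a knave, Eva is a knave, Hira is a knave, Paz is a knight, Sia is a knight, and Zephyr is a knight.

Since Anika is a knave, "exactly 6 of Anika, Eva, Hira, Paz, Sia, and Zephyr are knights" needs to be False, which holds.
Eva (knave): "exactly 1 of Anika, Eva, Hira, Paz, Sia, and Zephyr is a knight" — False. ✓
Hira is a knave; "Anika is a knight" is False, as required.
Paz is a knight; "Zephyr is a knight" is True, as required.
As a knight, Sia's statement "either Sia and Eva are different types, or Hira is a knave" should be True; it is.
Since Zephyr is a knight, "exactly three of Anika, Eva, Hira, Paz, Sia, and Zephyr are knights" needs to be True, which holds.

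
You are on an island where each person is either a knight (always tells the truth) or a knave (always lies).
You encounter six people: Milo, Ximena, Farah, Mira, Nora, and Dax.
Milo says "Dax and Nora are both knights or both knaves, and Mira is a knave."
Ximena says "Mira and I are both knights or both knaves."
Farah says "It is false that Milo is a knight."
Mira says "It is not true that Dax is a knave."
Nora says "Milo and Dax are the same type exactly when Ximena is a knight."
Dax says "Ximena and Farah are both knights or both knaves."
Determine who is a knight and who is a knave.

Knights: Ximena, Farah, Mira, and Dax. Knaves: Milo and Nora.

As a knave, Milo's statement "Dax and Nora are both knights or both knaves, and Mira is a knave" should be false; it is.
Ximena (knight): "Mira and I are both knights or both knaves" — true. ✓
Farah (knight): "it is false that Milo is a knight" — true. ✓
Mira is a knight, and the claim "it is not true that Dax is a knave" is indeed true.
As a knave, Nora's statement "Milo and Dax are the same type exactly when Ximena is a knight" should be false; it is.
Dax (knight): "Ximena and Farah are both knights or both knaves" — true. ✓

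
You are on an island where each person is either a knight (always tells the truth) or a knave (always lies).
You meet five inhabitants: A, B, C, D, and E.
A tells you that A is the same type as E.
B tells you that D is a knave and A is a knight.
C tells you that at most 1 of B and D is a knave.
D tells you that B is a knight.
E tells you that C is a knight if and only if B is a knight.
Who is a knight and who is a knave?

Suppose A is a knight. Then A's statement "A is the same type as E" would have to be true. Checking the 16 ways to assign the others, none is consistent with every speaker.
(For instance, with B=knave, C=knave, D=knave, E=knight, B's claim "D is a knave and A is a knight" comes out true where it would need to be false.)
So A must be a knave, making "A is the same type as E" false. Taking A=knave, B=knave, C=knave, D=knave, E=knight, each remaining statement checks out:
  B (knave): "D is a knave and A is a knight" — false. ✓
  C (knave): "at most 1 of B and D is a knave" — false. ✓
  D (knave): "B is a knight" — false. ✓
  E (knight): "C is a knight if and only if B is a knight" — true. ✓
This is the unique consistent assignment.

A is a knave, B is a knave, C is a knave, D is a knave, and E is a knight.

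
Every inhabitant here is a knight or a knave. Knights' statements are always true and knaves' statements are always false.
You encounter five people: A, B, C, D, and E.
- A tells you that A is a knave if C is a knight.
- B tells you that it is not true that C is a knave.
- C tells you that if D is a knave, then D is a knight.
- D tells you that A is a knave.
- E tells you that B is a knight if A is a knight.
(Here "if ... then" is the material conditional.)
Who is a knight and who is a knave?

A is a knight, B is a knave, C is a knave, D is a knave, and E is a knave.

A (knight): "A is a knave if C is a knight" — True. ✓
B (knave): "it is not true that C is a knave" — False. ✓
C is a knave, and the claim "if D is a knave, then D is a knight" is indeed False.
Since D is a knave, "A is a knave" needs to be False, which holds.
E is a knave, so "B is a knight if A is a knight" must be False — and it is.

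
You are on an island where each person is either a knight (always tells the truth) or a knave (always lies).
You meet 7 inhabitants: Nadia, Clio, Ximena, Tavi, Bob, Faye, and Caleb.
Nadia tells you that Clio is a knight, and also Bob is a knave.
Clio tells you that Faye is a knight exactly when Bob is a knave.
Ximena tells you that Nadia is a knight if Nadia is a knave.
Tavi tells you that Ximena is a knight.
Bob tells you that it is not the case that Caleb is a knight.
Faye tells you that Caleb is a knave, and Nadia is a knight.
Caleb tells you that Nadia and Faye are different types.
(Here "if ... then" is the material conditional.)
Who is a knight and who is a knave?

Nadia is a knave, so "Clio is a knight, and also Bob is a knave" must be False — and it is.
Clio is a knight; "Faye is a knight exactly when Bob is a knave" is true, as required.
Ximena is a knave, and the claim "Nadia is a knight if Nadia is a knave" is indeed False.
As a knave, Tavi's statement "Ximena is a knight" should be False; it is.
Since Bob is a knight, "it is not the case that Caleb is a knight" needs to be true, which holds.
Faye is a knave, so "Caleb is a knave, and Nadia is a knight" must be False — and it is.
Caleb is a knave, so "Nadia and Faye are different types" must be False — and it is.

Knights: Clio and Bob. Knaves: Nadia, Ximena, Tavi, Faye, and Caleb.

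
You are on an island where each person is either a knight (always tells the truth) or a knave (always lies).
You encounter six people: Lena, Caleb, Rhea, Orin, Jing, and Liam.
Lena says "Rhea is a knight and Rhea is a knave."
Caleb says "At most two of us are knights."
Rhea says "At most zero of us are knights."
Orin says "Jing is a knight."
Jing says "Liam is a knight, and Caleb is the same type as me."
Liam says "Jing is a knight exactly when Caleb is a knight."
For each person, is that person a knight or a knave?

Lena is a knave, Caleb is a knight, Rhea is a knave, Orin is a knave, Jing is a knave, and Liam is a knave.

Lena is a knave; "Rhea is a knight and Rhea is a knave" is false, as required.
Caleb is a knight, and the claim "at most two of us are knights" is indeed true.
Since Rhea is a knave, "at most zero of us are knights" needs to be false, which holds.
As a knave, Orin's statement "Jing is a knight" should be false; it is.
As a knave, Jing's statement "Liam is a knight, and Caleb is the same type as me" should be false; it is.
Since Liam is a knave, "Jing is a knight exactly when Caleb is a knight" needs to be false, which holds.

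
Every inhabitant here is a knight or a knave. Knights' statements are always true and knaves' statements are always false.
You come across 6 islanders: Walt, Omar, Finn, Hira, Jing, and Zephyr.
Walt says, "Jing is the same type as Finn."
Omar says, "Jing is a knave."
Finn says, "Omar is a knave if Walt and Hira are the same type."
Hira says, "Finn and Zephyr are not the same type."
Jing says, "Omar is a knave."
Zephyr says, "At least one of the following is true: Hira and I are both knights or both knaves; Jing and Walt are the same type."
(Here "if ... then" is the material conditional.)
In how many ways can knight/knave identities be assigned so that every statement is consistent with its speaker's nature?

2

Consistent assignments:
  Walt=knight, Omar=knight, Finn=knave, Hira=knight, Jing=knave, Zephyr=knight
  Walt=knight, Omar=knave, Finn=knight, Hira=knave, Jing=knight, Zephyr=knight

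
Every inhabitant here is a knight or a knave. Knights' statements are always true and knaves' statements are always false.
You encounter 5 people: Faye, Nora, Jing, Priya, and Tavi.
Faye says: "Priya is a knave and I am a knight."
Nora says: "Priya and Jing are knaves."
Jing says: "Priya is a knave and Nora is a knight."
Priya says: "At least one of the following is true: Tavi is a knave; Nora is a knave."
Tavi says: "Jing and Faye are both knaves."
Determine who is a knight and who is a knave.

Faye is a knave, Nora is a knave, Jing is a knave, Priya is a knight, and Tavi is a knight.

Suppose Faye is a knight. Then Faye's statement "Priya is a knave and I am a knight" would have to be true. Checking the 16 ways to assign the others, none is consistent with every speaker.
(For instance, with Nora=knave, Jing=knave, Priya=knight, Tavi=knight, Faye's claim "Priya is a knave and I am a knight" comes out false where it would need to be true.)
So Faye must be a knave, making "Priya is a knave and I am a knight" false. Taking Faye=knave, Nora=knave, Jing=knave, Priya=knight, Tavi=knight, each remaining statement checks out:
  Nora (knave): "Priya and Jing are knaves" — false. ✓
  Jing (knave): "Priya is a knave and Nora is a knight" — false. ✓
  Priya (knight): "at least one of the following is true: Tavi is a knave; Nora is a knave" — true. ✓
  Tavi (knight): "Jing and Faye are both knaves" — true. ✓
This is the unique consistent assignment.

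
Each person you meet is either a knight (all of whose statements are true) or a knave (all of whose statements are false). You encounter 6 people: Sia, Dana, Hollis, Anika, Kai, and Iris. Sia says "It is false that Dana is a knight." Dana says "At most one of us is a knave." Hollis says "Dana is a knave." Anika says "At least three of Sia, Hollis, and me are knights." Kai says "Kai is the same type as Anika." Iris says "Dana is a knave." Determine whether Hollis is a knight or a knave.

Consistent assignments: {Sia=knight, Dana=knave, Hollis=knight, Anika=knight, Kai=knave, Iris=knight}
In every consistent assignment, Hollis is a knight.

Hollis is a knight.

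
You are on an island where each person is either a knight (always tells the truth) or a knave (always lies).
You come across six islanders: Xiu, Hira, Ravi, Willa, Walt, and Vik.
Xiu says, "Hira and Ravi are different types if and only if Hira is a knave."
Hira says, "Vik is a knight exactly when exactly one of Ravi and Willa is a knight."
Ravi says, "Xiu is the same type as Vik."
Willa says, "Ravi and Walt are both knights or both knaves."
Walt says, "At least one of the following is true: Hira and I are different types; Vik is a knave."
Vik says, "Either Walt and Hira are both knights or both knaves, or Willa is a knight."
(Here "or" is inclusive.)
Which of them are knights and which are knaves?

Xiu (knight): "Hira and Ravi are different types if and only if Hira is a knave" — True. ✓
Hira is a knave; "Vik is a knight exactly when exactly one of Ravi and Willa is a knight" is False, as required.
Since Ravi is a knight, "Xiu is the same type as Vik" needs to be True, which holds.
Willa is a knight, and the claim "Ravi and Walt are both knights or both knaves" is indeed True.
Walt is a knight, so "at least one of the following is true: Hira and I are different types; Vik is a knave" must be True — and it is.
Since Vik is a knight, "either Walt and Hira are both knights or both knaves, or Willa is a knight" needs to be True, which holds.

Knights: Xiu, Ravi, Willa, Walt, and Vik. Knaves: Hira.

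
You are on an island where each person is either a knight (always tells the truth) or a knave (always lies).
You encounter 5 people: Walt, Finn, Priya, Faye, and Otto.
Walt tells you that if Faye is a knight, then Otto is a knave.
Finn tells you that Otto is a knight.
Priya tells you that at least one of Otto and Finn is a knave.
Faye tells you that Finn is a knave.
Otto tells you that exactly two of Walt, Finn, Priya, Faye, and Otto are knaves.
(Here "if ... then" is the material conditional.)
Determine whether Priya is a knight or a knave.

Consistent assignments: {Walt=knight, Finn=knight, Priya=knave, Faye=knave, Otto=knight}
In every consistent assignment, Priya is a knave.

Priya is a knave.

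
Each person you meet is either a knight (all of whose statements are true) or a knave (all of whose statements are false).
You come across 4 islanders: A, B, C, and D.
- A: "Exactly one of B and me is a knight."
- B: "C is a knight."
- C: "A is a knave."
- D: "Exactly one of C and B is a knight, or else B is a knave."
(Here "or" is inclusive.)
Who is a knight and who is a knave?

Since A is a knight, "exactly one of B and me is a knight" needs to be True, which holds.
B is a knave, so "C is a knight" must be false — and it is.
As a knave, C's statement "A is a knave" should be false; it is.
D (knight): "exactly one of C and B is a knight, or else B is a knave" — True. ✓

A is a knight, B is a knave, C is a knave, and D is a knight.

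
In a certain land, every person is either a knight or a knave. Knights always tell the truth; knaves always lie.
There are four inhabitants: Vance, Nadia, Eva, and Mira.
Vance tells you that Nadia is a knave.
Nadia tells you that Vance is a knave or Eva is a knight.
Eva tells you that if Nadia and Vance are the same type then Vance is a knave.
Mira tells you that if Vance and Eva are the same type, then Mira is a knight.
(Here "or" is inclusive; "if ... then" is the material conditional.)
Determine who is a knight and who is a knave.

Vance is a knave, Nadia is a knight, Eva is a knight, and Mira is a knight.

Vance (knave): "Nadia is a knave" — False. ✓
As a knight, Nadia's statement "Vance is a knave or Eva is a knight" should be true; it is.
As a knight, Eva's statement "if Nadia and Vance are the same type then Vance is a knave" should be true; it is.
Mira is a knight, so "if Vance and Eva are the same type, then Mira is a knight" must be true — and it is.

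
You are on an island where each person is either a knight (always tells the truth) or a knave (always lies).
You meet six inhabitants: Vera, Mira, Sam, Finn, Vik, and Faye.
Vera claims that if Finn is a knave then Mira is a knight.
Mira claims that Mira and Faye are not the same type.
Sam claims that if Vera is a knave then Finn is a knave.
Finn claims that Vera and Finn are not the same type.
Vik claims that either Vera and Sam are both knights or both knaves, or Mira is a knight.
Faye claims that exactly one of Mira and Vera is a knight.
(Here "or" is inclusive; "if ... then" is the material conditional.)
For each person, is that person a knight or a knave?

Knights: Sam. Knaves: Vera, Mira, Finn, Vik, and Faye.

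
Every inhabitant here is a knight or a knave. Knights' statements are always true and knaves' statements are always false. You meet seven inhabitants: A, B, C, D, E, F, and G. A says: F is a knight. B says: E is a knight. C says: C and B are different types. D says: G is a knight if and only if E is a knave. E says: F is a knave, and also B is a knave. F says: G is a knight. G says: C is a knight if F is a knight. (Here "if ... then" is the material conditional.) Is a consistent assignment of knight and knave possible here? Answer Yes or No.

Yes

One consistent assignment: A=knight, B=knave, C=knight, D=knight, E=knave, F=knight, G=knight.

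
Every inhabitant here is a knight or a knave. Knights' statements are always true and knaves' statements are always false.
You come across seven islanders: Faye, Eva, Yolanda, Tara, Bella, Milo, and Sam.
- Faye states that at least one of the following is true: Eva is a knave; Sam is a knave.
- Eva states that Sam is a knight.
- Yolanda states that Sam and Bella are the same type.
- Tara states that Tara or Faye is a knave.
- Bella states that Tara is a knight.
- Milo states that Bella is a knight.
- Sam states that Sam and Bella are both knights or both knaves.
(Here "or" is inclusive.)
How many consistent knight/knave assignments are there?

Consistent assignments:
  Faye=knave, Eva=knight, Yolanda=knight, Tara=knight, Bella=knight, Milo=knight, Sam=knight

1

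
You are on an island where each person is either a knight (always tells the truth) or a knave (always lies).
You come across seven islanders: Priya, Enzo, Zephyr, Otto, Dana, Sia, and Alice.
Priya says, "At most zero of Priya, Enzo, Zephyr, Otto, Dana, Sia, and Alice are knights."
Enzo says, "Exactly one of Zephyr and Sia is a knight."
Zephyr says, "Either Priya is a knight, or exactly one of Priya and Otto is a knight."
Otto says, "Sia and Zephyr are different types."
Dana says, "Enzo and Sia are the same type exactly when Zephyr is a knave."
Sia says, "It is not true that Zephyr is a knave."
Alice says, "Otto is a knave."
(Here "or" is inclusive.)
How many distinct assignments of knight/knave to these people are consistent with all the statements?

1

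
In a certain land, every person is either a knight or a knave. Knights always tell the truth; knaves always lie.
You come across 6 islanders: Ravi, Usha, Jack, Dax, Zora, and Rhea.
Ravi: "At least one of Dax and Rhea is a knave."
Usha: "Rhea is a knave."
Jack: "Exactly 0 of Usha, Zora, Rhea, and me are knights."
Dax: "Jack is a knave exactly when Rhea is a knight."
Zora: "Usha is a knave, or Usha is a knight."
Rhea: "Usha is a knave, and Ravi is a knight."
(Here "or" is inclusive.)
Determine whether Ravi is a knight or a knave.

Consistent assignments: {Ravi=knight, Usha=knight, Jack=knave, Dax=knave, Zora=knight, Rhea=knave}
In every consistent assignment, Ravi is a knight.

Ravi is a knight.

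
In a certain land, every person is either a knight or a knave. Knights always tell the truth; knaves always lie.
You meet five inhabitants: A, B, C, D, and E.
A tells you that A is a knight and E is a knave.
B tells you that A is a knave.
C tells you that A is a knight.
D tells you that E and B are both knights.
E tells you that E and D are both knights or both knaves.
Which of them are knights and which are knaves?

Suppose A is a knight. Then A's statement "A is a knight and E is a knave" would have to be true. Checking the 16 ways to assign the others, none is consistent with every speaker.
(For instance, with B=knight, C=knave, D=knight, E=knight, A's claim "A is a knight and E is a knave" comes out false where it would need to be true.)
So A must be a knave, making "A is a knight and E is a knave" false. Taking A=knave, B=knight, C=knave, D=knight, E=knight, each remaining statement checks out:
  B (knight): "A is a knave" — true. ✓
  C (knave): "A is a knight" — false. ✓
  D (knight): "E and B are both knights" — true. ✓
  E (knight): "E and D are both knights or both knaves" — true. ✓
This is the unique consistent assignment.

A is a knave, B is a knight, C is a knave, D is a knight, and E is a knight.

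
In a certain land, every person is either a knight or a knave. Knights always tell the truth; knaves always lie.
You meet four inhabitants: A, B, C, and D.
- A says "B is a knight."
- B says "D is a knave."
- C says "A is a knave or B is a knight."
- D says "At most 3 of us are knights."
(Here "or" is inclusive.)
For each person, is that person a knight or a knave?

A (knave): "B is a knight" — false. ✓
Since B is a knave, "D is a knave" needs to be false, which holds.
Since C is a knight, "A is a knave or B is a knight" needs to be True, which holds.
D (knight): "at most 3 of us are knights" — True. ✓

A is a knave, B is a knave, C is a knight, and D is a knight.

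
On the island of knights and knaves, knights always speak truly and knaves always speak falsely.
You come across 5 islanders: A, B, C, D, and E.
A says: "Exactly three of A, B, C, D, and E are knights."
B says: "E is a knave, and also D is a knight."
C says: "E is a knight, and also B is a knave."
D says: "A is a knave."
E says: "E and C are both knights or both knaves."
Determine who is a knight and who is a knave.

A is a knight; "exactly three of A, B, C, D, and E are knights" is true, as required.
As a knave, B's statement "E is a knave, and also D is a knight" should be False; it is.
C is a knight, so "E is a knight, and also B is a knave" must be true — and it is.
D is a knave, and the claim "A is a knave" is indeed False.
E is a knight, so "E and C are both knights or both knaves" must be true — and it is.

A is a knight, B is a knave, C is a knight, D is a knave, and E is a knight.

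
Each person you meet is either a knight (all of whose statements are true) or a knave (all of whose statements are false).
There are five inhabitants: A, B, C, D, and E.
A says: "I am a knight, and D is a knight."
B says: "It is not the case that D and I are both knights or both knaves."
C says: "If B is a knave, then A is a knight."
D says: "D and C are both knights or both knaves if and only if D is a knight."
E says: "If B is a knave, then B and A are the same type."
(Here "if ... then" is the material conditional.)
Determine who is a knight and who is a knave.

Knights: E. Knaves: A, B, C, and D.

Since A is a knave, "I am a knight, and D is a knight" needs to be False, which holds.
B is a knave; "it is not the case that D and I are both knights or both knaves" is False, as required.
Since C is a knave, "if B is a knave, then A is a knight" needs to be False, which holds.
D is a knave, and the claim "D and C are both knights or both knaves if and only if D is a knight" is indeed False.
Since E is a knight, "if B is a knave, then B and A are the same type" needs to be true, which holds.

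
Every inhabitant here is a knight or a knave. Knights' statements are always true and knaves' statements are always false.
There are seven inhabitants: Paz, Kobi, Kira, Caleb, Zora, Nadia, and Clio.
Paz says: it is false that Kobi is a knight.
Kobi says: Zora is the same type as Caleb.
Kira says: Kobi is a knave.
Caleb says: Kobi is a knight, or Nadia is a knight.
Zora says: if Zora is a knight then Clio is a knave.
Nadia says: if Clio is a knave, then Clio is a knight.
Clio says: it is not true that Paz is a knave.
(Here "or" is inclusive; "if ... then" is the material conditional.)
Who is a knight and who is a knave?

Paz is a knave, Kobi is a knight, Kira is a knave, Caleb is a knight, Zora is a knight, Nadia is a knave, and Clio is a knave.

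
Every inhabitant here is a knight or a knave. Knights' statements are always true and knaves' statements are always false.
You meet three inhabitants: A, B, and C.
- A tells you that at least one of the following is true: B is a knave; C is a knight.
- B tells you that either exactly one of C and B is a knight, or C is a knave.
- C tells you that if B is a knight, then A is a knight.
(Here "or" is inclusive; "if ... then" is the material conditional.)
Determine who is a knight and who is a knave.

Knights: B. Knaves: A and C.

Suppose A is a knight. Then A's statement "at least one of the following is true: B is a knave; C is a knight" would have to be true. Checking the 4 ways to assign the others, none is consistent with every speaker.
(For instance, with B=knight, C=knave, A's claim "at least one of the following is true: B is a knave; C is a knight" comes out false where it would need to be true.)
So A must be a knave, making "at least one of the following is true: B is a knave; C is a knight" false. Taking A=knave, B=knight, C=knave, each remaining statement checks out:
  B (knight): "either exactly one of C and B is a knight, or C is a knave" — true. ✓
  C (knave): "if B is a knight, then A is a knight" — false. ✓
This is the unique consistent assignment.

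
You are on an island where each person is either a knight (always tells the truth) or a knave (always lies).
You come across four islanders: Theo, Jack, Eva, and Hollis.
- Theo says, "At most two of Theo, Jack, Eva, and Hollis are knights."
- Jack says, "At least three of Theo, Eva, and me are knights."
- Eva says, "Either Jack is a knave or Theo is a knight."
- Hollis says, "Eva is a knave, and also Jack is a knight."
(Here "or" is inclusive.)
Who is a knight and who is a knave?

Theo is a knight, and the claim "at most two of Theo, Jack, Eva, and Hollis are knights" is indeed true.
As a knave, Jack's statement "at least three of Theo, Eva, and me are knights" should be False; it is.
Eva is a knight; "either Jack is a knave or Theo is a knight" is true, as required.
Hollis is a knave, and the claim "Eva is a knave, and also Jack is a knight" is indeed False.

Theo is a knight, Jack is a knave, Eva is a knight, and Hollis is a knave.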